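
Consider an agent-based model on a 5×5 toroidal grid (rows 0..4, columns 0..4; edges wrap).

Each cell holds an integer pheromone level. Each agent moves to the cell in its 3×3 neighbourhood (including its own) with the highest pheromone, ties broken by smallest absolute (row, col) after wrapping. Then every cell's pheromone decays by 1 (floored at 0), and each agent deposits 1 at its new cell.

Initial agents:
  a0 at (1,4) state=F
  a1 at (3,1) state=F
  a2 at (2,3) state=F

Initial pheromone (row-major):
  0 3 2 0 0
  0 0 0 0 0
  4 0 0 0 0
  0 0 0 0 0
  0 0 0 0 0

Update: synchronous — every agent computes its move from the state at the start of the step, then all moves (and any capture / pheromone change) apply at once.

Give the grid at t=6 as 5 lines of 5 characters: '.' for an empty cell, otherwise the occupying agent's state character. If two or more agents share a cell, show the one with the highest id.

.F...
.....
F....
.....
.....

t=1: a0@(2,0) a1@(2,0) a2@(1,2) | pheromone: 0 2 1 0 0 / 0 0 1 0 0 / 5 0 0 0 0 / 0 0 0 0 0 / 0 0 0 0 0
t=2: a0@(2,0) a1@(2,0) a2@(0,1) | pheromone: 0 2 0 0 0 / 0 0 0 0 0 / 6 0 0 0 0 / 0 0 0 0 0 / 0 0 0 0 0
t=3: a0@(2,0) a1@(2,0) a2@(0,1) | pheromone: 0 2 0 0 0 / 0 0 0 0 0 / 7 0 0 0 0 / 0 0 0 0 0 / 0 0 0 0 0
t=4: a0@(2,0) a1@(2,0) a2@(0,1) | pheromone: 0 2 0 0 0 / 0 0 0 0 0 / 8 0 0 0 0 / 0 0 0 0 0 / 0 0 0 0 0
t=5: a0@(2,0) a1@(2,0) a2@(0,1) | pheromone: 0 2 0 0 0 / 0 0 0 0 0 / 9 0 0 0 0 / 0 0 0 0 0 / 0 0 0 0 0
t=6: a0@(2,0) a1@(2,0) a2@(0,1) | pheromone: 0 2 0 0 0 / 0 0 0 0 0 / 10 0 0 0 0 / 0 0 0 0 0 / 0 0 0 0 0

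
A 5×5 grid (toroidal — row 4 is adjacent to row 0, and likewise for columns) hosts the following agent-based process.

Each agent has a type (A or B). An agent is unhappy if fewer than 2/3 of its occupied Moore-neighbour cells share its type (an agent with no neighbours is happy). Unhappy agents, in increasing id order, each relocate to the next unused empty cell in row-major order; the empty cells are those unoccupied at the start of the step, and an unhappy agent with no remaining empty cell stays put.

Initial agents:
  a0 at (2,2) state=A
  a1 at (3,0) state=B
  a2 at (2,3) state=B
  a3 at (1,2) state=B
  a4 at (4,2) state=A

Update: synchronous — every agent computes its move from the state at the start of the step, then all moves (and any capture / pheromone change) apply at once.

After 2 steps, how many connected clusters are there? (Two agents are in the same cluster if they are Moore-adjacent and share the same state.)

t=1: a0@(0,0):A a1@(3,0):B a2@(0,1):B a3@(0,2):B a4@(4,2):A
t=2: a0@(0,3):A a1@(3,0):B a2@(0,4):B a3@(1,0):B a4@(1,1):A

4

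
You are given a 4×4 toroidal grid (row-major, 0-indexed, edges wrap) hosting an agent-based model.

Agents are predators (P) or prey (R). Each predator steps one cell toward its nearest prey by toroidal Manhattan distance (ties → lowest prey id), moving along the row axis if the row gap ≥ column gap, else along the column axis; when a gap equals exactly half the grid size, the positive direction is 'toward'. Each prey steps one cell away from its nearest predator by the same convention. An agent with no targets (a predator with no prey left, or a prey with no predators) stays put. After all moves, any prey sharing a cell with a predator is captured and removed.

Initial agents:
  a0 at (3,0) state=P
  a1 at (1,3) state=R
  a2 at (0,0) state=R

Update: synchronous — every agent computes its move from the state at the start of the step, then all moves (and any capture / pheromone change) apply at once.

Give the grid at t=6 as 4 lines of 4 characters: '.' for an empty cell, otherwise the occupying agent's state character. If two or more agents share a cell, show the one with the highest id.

..RP
.R..
....
....

t=1: a0@(0,0):P a1@(0,3):R a2@(1,0):R
t=2: a0@(0,3):P a1@(0,2):R a2@(2,0):R
t=3: a0@(0,2):P a1@(0,1):R a2@(1,0):R
t=4: a0@(0,1):P a1@(0,0):R a2@(1,3):R
t=5: a0@(0,0):P a1@(0,3):R a2@(1,2):R
t=6: a0@(0,3):P a1@(0,2):R a2@(1,1):R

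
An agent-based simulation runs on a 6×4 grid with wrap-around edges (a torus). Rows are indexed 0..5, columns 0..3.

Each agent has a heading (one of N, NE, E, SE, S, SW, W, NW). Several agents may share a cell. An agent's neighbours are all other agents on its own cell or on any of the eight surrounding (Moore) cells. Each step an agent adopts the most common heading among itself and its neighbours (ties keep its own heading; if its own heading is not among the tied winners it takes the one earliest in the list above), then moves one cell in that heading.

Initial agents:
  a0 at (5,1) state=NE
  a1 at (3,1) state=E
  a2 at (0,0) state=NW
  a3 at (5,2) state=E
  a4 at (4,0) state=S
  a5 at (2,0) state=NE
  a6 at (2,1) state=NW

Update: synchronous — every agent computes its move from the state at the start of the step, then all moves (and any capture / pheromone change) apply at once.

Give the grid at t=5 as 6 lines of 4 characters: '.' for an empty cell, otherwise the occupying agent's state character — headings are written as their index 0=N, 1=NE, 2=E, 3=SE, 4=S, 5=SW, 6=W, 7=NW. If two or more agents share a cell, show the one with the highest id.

....
....
....
4.2.
.22.
22.2

t=1: a0@(4,2):NE a1@(3,2):E a2@(5,3):NW a3@(5,3):E a4@(5,0):S a5@(1,1):NE a6@(1,0):NW
t=2: a0@(4,3):E a1@(3,3):E a2@(4,2):NW a3@(5,0):E a4@(0,0):S a5@(0,2):NE a6@(0,3):NW
t=3: a0@(4,0):E a1@(3,0):E a2@(4,3):E a3@(5,1):E a4@(1,0):S a5@(5,3):NE a6@(5,2):NW
t=4: a0@(4,1):E a1@(3,1):E a2@(4,0):E a3@(5,2):E a4@(2,0):S a5@(5,0):E a6@(5,3):E
t=5: a0@(4,2):E a1@(3,2):E a2@(4,1):E a3@(5,3):E a4@(3,0):S a5@(5,1):E a6@(5,0):E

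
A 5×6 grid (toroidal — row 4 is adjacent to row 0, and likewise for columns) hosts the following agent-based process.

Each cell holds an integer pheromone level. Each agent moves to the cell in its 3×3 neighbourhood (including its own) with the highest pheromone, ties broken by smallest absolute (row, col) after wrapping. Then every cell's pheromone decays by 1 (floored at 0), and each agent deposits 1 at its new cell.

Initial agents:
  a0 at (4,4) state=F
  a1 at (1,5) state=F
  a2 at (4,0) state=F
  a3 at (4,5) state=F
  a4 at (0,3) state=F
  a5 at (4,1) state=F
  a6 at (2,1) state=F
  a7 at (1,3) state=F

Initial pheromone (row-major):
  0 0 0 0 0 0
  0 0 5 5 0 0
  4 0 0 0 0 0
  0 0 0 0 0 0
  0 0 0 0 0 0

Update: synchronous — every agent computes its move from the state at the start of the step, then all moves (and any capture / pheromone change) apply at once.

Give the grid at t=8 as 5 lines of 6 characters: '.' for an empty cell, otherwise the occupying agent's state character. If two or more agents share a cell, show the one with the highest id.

t=1: a0@(0,3) a1@(2,0) a2@(0,0) a3@(0,0) a4@(1,2) a5@(0,0) a6@(1,2) a7@(1,2) | pheromone: 3 0 0 1 0 0 / 0 0 7 4 0 0 / 4 0 0 0 0 0 / 0 0 0 0 0 0 / 0 0 0 0 0 0
t=2: a0@(1,2) a1@(2,0) a2@(0,0) a3@(0,0) a4@(1,2) a5@(0,0) a6@(1,2) a7@(1,2) | pheromone: 5 0 0 0 0 0 / 0 0 10 3 0 0 / 4 0 0 0 0 0 / 0 0 0 0 0 0 / 0 0 0 0 0 0
t=3: a0@(1,2) a1@(2,0) a2@(0,0) a3@(0,0) a4@(1,2) a5@(0,0) a6@(1,2) a7@(1,2) | pheromone: 7 0 0 0 0 0 / 0 0 13 2 0 0 / 4 0 0 0 0 0 / 0 0 0 0 0 0 / 0 0 0 0 0 0
t=4: a0@(1,2) a1@(2,0) a2@(0,0) a3@(0,0) a4@(1,2) a5@(0,0) a6@(1,2) a7@(1,2) | pheromone: 9 0 0 0 0 0 / 0 0 16 1 0 0 / 4 0 0 0 0 0 / 0 0 0 0 0 0 / 0 0 0 0 0 0
t=5: a0@(1,2) a1@(2,0) a2@(0,0) a3@(0,0) a4@(1,2) a5@(0,0) a6@(1,2) a7@(1,2) | pheromone: 11 0 0 0 0 0 / 0 0 19 0 0 0 / 4 0 0 0 0 0 / 0 0 0 0 0 0 / 0 0 0 0 0 0
t=6: a0@(1,2) a1@(2,0) a2@(0,0) a3@(0,0) a4@(1,2) a5@(0,0) a6@(1,2) a7@(1,2) | pheromone: 13 0 0 0 0 0 / 0 0 22 0 0 0 / 4 0 0 0 0 0 / 0 0 0 0 0 0 / 0 0 0 0 0 0
t=7: a0@(1,2) a1@(2,0) a2@(0,0) a3@(0,0) a4@(1,2) a5@(0,0) a6@(1,2) a7@(1,2) | pheromone: 15 0 0 0 0 0 / 0 0 25 0 0 0 / 4 0 0 0 0 0 / 0 0 0 0 0 0 / 0 0 0 0 0 0
t=8: a0@(1,2) a1@(2,0) a2@(0,0) a3@(0,0) a4@(1,2) a5@(0,0) a6@(1,2) a7@(1,2) | pheromone: 17 0 0 0 0 0 / 0 0 28 0 0 0 / 4 0 0 0 0 0 / 0 0 0 0 0 0 / 0 0 0 0 0 0

F.....
..F...
F.....
......
......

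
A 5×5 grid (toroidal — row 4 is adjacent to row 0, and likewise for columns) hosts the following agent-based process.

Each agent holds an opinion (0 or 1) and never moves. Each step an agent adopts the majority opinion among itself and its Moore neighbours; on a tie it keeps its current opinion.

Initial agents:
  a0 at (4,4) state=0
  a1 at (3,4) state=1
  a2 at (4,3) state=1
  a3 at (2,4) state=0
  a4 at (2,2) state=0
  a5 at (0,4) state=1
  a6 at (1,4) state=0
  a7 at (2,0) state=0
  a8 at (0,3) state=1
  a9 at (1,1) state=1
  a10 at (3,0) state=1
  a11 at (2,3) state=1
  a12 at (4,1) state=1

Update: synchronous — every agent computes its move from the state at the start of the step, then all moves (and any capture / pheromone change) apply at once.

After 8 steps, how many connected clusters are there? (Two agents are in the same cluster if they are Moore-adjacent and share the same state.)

t=1: a0@(4,4):1 a1@(3,4):1 a2@(4,3):1 a3@(2,4):0 a4@(2,2):1 a5@(0,4):1 a6@(1,4):0 a7@(2,0):0 a8@(0,3):1 a9@(1,1):0 a10@(3,0):1 a11@(2,3):0 a12@(4,1):1
t=2: a0@(4,4):1 a1@(3,4):1 a2@(4,3):1 a3@(2,4):0 a4@(2,2):0 a5@(0,4):1 a6@(1,4):0 a7@(2,0):0 a8@(0,3):1 a9@(1,1):0 a10@(3,0):1 a11@(2,3):0 a12@(4,1):1
t=3: (unchanged — steady state)

2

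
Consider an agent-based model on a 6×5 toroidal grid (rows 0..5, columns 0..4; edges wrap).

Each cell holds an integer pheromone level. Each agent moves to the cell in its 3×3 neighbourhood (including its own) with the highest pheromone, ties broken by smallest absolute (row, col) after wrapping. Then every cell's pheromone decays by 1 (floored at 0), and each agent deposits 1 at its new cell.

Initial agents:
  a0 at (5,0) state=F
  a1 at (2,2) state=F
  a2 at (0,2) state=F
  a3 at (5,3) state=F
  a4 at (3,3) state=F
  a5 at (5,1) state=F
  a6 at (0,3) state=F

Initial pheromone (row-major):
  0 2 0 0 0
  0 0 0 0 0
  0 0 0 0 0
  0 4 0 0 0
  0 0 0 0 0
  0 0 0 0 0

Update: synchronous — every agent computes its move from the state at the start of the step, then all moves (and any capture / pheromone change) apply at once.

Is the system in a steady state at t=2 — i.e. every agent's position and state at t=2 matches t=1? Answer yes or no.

t=1: a0@(0,1) a1@(3,1) a2@(0,1) a3@(0,2) a4@(2,2) a5@(0,1) a6@(0,2) | pheromone: 0 4 2 0 0 / 0 0 0 0 0 / 0 0 1 0 0 / 0 4 0 0 0 / 0 0 0 0 0 / 0 0 0 0 0
t=2: a0@(0,1) a1@(3,1) a2@(0,1) a3@(0,1) a4@(3,1) a5@(0,1) a6@(0,1) | pheromone: 0 8 1 0 0 / 0 0 0 0 0 / 0 0 0 0 0 / 0 5 0 0 0 / 0 0 0 0 0 / 0 0 0 0 0

no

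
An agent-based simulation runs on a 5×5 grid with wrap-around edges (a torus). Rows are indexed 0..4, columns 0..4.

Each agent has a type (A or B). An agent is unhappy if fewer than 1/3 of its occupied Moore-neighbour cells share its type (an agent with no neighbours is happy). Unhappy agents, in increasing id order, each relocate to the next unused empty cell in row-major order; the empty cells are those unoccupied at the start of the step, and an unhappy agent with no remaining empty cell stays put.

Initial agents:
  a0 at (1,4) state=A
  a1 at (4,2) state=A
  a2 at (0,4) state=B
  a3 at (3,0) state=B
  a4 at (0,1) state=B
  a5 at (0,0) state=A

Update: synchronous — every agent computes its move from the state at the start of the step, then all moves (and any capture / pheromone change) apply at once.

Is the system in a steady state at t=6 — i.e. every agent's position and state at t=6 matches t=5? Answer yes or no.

yes

t=1: a0@(1,4):A a1@(0,2):A a2@(0,3):B a3@(3,0):B a4@(1,0):B a5@(0,0):A
t=2: a0@(1,4):A a1@(0,1):A a2@(0,4):B a3@(3,0):B a4@(1,1):B a5@(0,0):A
t=3: a0@(1,4):A a1@(0,1):A a2@(0,2):B a3@(3,0):B a4@(0,3):B a5@(0,0):A
t=4: (unchanged — steady state)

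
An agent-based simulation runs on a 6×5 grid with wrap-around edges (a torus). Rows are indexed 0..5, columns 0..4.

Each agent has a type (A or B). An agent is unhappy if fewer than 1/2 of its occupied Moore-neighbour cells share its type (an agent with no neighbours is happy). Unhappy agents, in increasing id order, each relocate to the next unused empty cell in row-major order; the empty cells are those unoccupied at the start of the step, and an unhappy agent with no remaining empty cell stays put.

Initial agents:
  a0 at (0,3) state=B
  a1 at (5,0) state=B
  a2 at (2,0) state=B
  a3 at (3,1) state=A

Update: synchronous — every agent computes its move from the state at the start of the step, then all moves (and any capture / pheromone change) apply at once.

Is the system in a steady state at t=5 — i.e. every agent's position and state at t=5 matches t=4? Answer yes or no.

t=1: a0@(0,3):B a1@(5,0):B a2@(0,0):B a3@(0,1):A
t=2: a0@(0,3):B a1@(5,0):B a2@(0,0):B a3@(0,2):A
t=3: a0@(0,1):B a1@(5,0):B a2@(0,0):B a3@(0,4):A
t=4: a0@(0,1):B a1@(5,0):B a2@(0,0):B a3@(0,2):A
t=5: a0@(0,1):B a1@(5,0):B a2@(0,0):B a3@(0,3):A

no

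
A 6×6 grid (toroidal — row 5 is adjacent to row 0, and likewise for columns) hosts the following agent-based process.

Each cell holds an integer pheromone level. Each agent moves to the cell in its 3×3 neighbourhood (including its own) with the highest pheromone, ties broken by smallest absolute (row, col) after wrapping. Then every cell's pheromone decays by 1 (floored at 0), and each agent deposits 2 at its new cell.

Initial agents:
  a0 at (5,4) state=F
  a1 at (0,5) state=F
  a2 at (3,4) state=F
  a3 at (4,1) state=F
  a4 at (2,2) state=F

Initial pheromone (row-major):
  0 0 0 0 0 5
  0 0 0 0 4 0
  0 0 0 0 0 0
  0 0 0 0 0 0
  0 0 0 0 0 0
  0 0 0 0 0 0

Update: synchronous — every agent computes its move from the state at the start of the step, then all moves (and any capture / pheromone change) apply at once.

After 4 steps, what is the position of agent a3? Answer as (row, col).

t=1: a0@(0,5) a1@(0,5) a2@(2,3) a3@(3,0) a4@(1,1) | pheromone: 0 0 0 0 0 8 / 0 2 0 0 3 0 / 0 0 0 2 0 0 / 2 0 0 0 0 0 / 0 0 0 0 0 0 / 0 0 0 0 0 0
t=2: a0@(0,5) a1@(0,5) a2@(1,4) a3@(3,0) a4@(1,1) | pheromone: 0 0 0 0 0 11 / 0 3 0 0 4 0 / 0 0 0 1 0 0 / 3 0 0 0 0 0 / 0 0 0 0 0 0 / 0 0 0 0 0 0
t=3: a0@(0,5) a1@(0,5) a2@(0,5) a3@(3,0) a4@(1,1) | pheromone: 0 0 0 0 0 16 / 0 4 0 0 3 0 / 0 0 0 0 0 0 / 4 0 0 0 0 0 / 0 0 0 0 0 0 / 0 0 0 0 0 0
t=4: a0@(0,5) a1@(0,5) a2@(0,5) a3@(3,0) a4@(1,1) | pheromone: 0 0 0 0 0 21 / 0 5 0 0 2 0 / 0 0 0 0 0 0 / 5 0 0 0 0 0 / 0 0 0 0 0 0 / 0 0 0 0 0 0

(3, 0)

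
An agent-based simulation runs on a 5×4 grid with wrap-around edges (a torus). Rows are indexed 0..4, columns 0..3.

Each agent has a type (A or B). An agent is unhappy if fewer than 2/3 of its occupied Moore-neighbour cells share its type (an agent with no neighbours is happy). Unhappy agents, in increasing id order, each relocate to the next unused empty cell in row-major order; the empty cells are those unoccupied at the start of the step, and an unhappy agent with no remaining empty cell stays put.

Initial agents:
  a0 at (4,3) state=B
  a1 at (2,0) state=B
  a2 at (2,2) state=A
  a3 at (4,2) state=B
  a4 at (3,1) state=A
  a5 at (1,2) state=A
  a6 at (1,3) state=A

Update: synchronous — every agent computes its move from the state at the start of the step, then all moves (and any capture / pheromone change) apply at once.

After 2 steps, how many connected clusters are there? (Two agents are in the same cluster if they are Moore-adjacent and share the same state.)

2

t=1: a0@(4,3):B a1@(0,0):B a2@(2,2):A a3@(0,1):B a4@(0,2):A a5@(1,2):A a6@(1,3):A
t=2: a0@(0,3):B a1@(0,0):B a2@(2,2):A a3@(1,0):B a4@(1,1):A a5@(1,2):A a6@(1,3):A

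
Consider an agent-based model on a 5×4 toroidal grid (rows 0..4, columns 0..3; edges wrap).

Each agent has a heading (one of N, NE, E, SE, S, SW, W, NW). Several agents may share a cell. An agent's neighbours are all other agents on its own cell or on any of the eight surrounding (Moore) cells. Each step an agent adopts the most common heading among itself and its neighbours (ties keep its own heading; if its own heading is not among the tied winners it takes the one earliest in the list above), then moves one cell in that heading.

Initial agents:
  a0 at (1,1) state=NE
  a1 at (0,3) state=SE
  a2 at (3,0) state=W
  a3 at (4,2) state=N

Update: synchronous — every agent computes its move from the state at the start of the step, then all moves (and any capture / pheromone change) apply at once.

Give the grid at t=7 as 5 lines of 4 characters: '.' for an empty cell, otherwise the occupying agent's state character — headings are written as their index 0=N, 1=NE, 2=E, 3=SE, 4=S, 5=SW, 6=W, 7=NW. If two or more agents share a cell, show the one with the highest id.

....
....
..0.
.6..
1...

t=1: a0@(0,2):NE a1@(1,0):SE a2@(3,3):W a3@(3,2):N
t=2: a0@(4,3):NE a1@(2,1):SE a2@(3,2):W a3@(2,2):N
t=3: a0@(3,0):NE a1@(3,2):SE a2@(3,1):W a3@(1,2):N
t=4: a0@(2,1):NE a1@(4,3):SE a2@(3,0):W a3@(0,2):N
t=5: a0@(1,2):NE a1@(0,0):SE a2@(3,3):W a3@(4,2):N
t=6: a0@(0,3):NE a1@(1,1):SE a2@(3,2):W a3@(3,2):N
t=7: a0@(4,0):NE a1@(2,2):SE a2@(3,1):W a3@(2,2):N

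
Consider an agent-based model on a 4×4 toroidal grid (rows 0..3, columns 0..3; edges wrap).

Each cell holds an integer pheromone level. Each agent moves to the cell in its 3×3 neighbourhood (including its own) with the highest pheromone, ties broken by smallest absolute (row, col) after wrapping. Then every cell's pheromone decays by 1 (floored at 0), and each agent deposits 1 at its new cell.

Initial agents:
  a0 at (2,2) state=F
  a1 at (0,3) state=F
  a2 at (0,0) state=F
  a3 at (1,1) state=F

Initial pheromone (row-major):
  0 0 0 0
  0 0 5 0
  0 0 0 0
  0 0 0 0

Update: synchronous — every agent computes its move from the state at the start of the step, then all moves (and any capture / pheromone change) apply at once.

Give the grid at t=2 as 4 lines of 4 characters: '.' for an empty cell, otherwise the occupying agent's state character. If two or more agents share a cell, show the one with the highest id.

F...
..F.
....
....

t=1: a0@(1,2) a1@(1,2) a2@(0,0) a3@(1,2) | pheromone: 1 0 0 0 / 0 0 7 0 / 0 0 0 0 / 0 0 0 0
t=2: a0@(1,2) a1@(1,2) a2@(0,0) a3@(1,2) | pheromone: 1 0 0 0 / 0 0 9 0 / 0 0 0 0 / 0 0 0 0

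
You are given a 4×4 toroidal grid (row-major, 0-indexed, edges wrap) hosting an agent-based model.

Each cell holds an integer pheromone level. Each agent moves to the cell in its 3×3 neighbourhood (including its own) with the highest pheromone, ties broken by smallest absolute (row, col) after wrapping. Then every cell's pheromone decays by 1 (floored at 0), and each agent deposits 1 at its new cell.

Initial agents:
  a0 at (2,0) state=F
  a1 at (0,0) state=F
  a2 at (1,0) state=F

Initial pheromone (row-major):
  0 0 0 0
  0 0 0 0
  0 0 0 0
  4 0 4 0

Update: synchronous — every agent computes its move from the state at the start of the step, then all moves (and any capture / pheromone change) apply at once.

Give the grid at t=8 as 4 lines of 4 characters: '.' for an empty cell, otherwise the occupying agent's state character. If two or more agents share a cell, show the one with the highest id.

....
....
....
F...

t=1: a0@(3,0) a1@(3,0) a2@(0,0) | pheromone: 1 0 0 0 / 0 0 0 0 / 0 0 0 0 / 5 0 3 0
t=2: a0@(3,0) a1@(3,0) a2@(3,0) | pheromone: 0 0 0 0 / 0 0 0 0 / 0 0 0 0 / 7 0 2 0
t=3: a0@(3,0) a1@(3,0) a2@(3,0) | pheromone: 0 0 0 0 / 0 0 0 0 / 0 0 0 0 / 9 0 1 0
t=4: a0@(3,0) a1@(3,0) a2@(3,0) | pheromone: 0 0 0 0 / 0 0 0 0 / 0 0 0 0 / 11 0 0 0
t=5: a0@(3,0) a1@(3,0) a2@(3,0) | pheromone: 0 0 0 0 / 0 0 0 0 / 0 0 0 0 / 13 0 0 0
t=6: a0@(3,0) a1@(3,0) a2@(3,0) | pheromone: 0 0 0 0 / 0 0 0 0 / 0 0 0 0 / 15 0 0 0
t=7: a0@(3,0) a1@(3,0) a2@(3,0) | pheromone: 0 0 0 0 / 0 0 0 0 / 0 0 0 0 / 17 0 0 0
t=8: a0@(3,0) a1@(3,0) a2@(3,0) | pheromone: 0 0 0 0 / 0 0 0 0 / 0 0 0 0 / 19 0 0 0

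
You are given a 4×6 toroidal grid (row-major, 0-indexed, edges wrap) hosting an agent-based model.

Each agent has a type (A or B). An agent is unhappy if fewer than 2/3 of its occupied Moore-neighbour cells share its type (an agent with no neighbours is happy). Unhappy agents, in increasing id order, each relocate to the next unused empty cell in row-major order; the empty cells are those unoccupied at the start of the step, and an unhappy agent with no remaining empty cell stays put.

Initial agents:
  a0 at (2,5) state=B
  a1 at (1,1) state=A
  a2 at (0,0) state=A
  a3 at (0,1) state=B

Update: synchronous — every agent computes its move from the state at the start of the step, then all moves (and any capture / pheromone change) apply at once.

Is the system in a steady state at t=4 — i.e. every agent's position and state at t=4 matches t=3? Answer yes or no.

t=1: a0@(2,5):B a1@(0,2):A a2@(0,3):A a3@(0,4):B
t=2: a0@(2,5):B a1@(0,2):A a2@(0,0):A a3@(0,1):B
t=3: a0@(2,5):B a1@(0,3):A a2@(0,4):A a3@(0,5):B
t=4: a0@(2,5):B a1@(0,3):A a2@(0,0):A a3@(0,1):B

no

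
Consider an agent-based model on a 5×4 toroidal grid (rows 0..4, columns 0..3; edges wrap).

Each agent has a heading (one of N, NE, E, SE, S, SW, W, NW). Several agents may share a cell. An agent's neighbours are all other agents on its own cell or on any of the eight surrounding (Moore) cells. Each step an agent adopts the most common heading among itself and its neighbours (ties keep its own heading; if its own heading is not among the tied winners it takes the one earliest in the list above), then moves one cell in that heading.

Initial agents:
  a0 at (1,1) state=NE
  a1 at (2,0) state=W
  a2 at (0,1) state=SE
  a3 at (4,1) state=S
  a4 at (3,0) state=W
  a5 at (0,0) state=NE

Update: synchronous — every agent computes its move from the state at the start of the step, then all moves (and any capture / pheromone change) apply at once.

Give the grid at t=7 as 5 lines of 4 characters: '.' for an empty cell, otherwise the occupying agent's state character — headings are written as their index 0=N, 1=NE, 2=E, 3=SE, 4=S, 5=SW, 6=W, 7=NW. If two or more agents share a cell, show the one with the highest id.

t=1: a0@(0,2):NE a1@(2,3):W a2@(4,2):NE a3@(0,1):S a4@(3,3):W a5@(4,1):NE
t=2: a0@(4,3):NE a1@(2,2):W a2@(3,3):NE a3@(4,2):NE a4@(3,2):W a5@(3,2):NE
t=3: a0@(3,0):NE a1@(2,1):W a2@(2,0):NE a3@(3,3):NE a4@(2,3):NE a5@(2,3):NE
t=4: a0@(2,1):NE a1@(1,2):NE a2@(1,1):NE a3@(2,0):NE a4@(1,0):NE a5@(1,0):NE
t=5: a0@(1,2):NE a1@(0,3):NE a2@(0,2):NE a3@(1,1):NE a4@(0,1):NE a5@(0,1):NE
t=6: a0@(0,3):NE a1@(4,0):NE a2@(4,3):NE a3@(0,2):NE a4@(4,2):NE a5@(4,2):NE
t=7: a0@(4,0):NE a1@(3,1):NE a2@(3,0):NE a3@(4,3):NE a4@(3,3):NE a5@(3,3):NE

....
....
....
11.1
1..1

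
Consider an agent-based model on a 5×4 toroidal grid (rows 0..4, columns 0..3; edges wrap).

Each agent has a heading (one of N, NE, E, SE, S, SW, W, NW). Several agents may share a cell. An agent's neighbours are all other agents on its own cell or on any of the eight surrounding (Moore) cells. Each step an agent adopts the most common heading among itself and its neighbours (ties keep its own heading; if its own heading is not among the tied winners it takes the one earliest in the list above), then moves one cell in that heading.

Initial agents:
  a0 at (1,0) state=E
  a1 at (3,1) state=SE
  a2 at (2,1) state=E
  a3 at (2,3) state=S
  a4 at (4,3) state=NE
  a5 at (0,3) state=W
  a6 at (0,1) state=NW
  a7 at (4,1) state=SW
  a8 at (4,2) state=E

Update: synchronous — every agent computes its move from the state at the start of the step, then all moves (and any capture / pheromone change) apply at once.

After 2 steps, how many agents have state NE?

t=1: a0@(1,1):E a1@(3,2):E a2@(2,2):E a3@(3,3):S a4@(3,0):NE a5@(0,0):E a6@(0,2):E a7@(0,0):SW a8@(4,3):E
t=2: a0@(1,2):E a1@(3,3):E a2@(2,3):E a3@(3,0):E a4@(2,1):NE a5@(0,1):E a6@(0,3):E a7@(0,1):E a8@(4,0):E

1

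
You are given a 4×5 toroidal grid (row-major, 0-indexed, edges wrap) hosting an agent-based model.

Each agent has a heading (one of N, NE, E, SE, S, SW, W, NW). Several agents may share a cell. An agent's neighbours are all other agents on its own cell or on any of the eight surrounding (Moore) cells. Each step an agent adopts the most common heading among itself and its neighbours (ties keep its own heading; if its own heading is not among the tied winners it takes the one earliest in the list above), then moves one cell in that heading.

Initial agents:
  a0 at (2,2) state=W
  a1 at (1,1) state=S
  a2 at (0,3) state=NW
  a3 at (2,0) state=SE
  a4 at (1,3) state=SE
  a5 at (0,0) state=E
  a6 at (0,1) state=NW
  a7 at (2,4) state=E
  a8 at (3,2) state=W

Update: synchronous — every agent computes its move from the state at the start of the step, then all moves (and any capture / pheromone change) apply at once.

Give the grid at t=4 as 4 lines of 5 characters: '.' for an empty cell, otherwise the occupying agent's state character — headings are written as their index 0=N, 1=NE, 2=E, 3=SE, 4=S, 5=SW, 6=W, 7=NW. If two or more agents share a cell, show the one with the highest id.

t=1: a0@(2,1):W a1@(2,1):S a2@(3,2):NW a3@(3,1):SE a4@(2,4):SE a5@(0,1):E a6@(3,0):NW a7@(3,0):SE a8@(3,1):W
t=2: a0@(2,0):W a1@(3,2):SE a2@(3,1):W a3@(0,2):SE a4@(3,0):SE a5@(1,2):SE a6@(0,1):SE a7@(0,1):SE a8@(3,0):W
t=3: a0@(2,4):W a1@(0,3):SE a2@(0,2):SE a3@(1,3):SE a4@(0,1):SE a5@(2,3):SE a6@(1,2):SE a7@(1,2):SE a8@(3,4):W
t=4: a0@(2,3):W a1@(1,4):SE a2@(1,3):SE a3@(2,4):SE a4@(1,2):SE a5@(3,4):SE a6@(2,3):SE a7@(2,3):SE a8@(3,3):W

.....
..333
...33
...63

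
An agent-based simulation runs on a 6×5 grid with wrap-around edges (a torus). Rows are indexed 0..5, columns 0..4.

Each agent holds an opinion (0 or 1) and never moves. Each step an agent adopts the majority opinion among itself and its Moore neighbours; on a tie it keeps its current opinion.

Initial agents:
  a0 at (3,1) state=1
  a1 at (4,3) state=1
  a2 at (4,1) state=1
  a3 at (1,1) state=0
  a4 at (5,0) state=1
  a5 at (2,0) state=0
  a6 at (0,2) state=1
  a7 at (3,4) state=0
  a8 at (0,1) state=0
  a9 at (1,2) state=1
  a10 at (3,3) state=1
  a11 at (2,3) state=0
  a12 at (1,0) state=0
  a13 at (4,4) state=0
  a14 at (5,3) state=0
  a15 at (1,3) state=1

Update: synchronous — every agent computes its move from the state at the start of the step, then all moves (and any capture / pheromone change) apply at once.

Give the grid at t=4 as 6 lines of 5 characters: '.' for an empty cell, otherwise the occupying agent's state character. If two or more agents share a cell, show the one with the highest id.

t=1: a0@(3,1):1 a1@(4,3):0 a2@(4,1):1 a3@(1,1):0 a4@(5,0):1 a5@(2,0):0 a6@(0,2):1 a7@(3,4):0 a8@(0,1):0 a9@(1,2):1 a10@(3,3):0 a11@(2,3):1 a12@(1,0):0 a13@(4,4):0 a14@(5,3):0 a15@(1,3):1
t=2: (unchanged — steady state)

.01..
0011.
0..1.
.1.00
.1.00
1..0.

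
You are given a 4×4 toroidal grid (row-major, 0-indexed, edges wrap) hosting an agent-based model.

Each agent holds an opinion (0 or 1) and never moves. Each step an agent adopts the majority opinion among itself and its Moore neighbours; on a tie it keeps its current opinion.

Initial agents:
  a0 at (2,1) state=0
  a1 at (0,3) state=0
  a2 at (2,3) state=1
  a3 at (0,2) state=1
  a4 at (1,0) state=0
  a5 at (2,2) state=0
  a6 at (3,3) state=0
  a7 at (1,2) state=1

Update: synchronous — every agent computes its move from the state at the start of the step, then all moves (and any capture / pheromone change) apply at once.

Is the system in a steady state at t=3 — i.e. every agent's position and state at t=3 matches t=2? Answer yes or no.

t=1: a0@(2,1):0 a1@(0,3):0 a2@(2,3):0 a3@(0,2):1 a4@(1,0):0 a5@(2,2):0 a6@(3,3):0 a7@(1,2):1
t=2: a0@(2,1):0 a1@(0,3):0 a2@(2,3):0 a3@(0,2):1 a4@(1,0):0 a5@(2,2):0 a6@(3,3):0 a7@(1,2):0
t=3: a0@(2,1):0 a1@(0,3):0 a2@(2,3):0 a3@(0,2):0 a4@(1,0):0 a5@(2,2):0 a6@(3,3):0 a7@(1,2):0

no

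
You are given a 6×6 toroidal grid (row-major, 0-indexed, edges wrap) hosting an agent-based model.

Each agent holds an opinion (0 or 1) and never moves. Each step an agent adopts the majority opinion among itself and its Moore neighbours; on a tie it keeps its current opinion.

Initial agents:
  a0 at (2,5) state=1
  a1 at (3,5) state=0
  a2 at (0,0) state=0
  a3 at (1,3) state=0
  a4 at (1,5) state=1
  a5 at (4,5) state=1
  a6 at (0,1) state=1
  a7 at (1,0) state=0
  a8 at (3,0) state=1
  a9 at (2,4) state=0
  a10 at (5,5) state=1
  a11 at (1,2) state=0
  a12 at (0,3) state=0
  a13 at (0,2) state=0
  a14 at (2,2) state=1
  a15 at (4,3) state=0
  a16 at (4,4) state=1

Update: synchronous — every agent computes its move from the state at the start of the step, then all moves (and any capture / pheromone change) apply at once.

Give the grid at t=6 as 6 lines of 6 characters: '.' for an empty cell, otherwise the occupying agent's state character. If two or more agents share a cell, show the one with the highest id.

1000..
1.00.1
..0.11
1....1
...011
.....1

t=1: a0@(2,5):1 a1@(3,5):1 a2@(0,0):1 a3@(1,3):0 a4@(1,5):0 a5@(4,5):1 a6@(0,1):0 a7@(1,0):1 a8@(3,0):1 a9@(2,4):0 a10@(5,5):1 a11@(1,2):0 a12@(0,3):0 a13@(0,2):0 a14@(2,2):0 a15@(4,3):0 a16@(4,4):1
t=2: a0@(2,5):1 a1@(3,5):1 a2@(0,0):1 a3@(1,3):0 a4@(1,5):1 a5@(4,5):1 a6@(0,1):0 a7@(1,0):1 a8@(3,0):1 a9@(2,4):0 a10@(5,5):1 a11@(1,2):0 a12@(0,3):0 a13@(0,2):0 a14@(2,2):0 a15@(4,3):0 a16@(4,4):1
t=3: a0@(2,5):1 a1@(3,5):1 a2@(0,0):1 a3@(1,3):0 a4@(1,5):1 a5@(4,5):1 a6@(0,1):0 a7@(1,0):1 a8@(3,0):1 a9@(2,4):1 a10@(5,5):1 a11@(1,2):0 a12@(0,3):0 a13@(0,2):0 a14@(2,2):0 a15@(4,3):0 a16@(4,4):1
t=4: (unchanged — steady state)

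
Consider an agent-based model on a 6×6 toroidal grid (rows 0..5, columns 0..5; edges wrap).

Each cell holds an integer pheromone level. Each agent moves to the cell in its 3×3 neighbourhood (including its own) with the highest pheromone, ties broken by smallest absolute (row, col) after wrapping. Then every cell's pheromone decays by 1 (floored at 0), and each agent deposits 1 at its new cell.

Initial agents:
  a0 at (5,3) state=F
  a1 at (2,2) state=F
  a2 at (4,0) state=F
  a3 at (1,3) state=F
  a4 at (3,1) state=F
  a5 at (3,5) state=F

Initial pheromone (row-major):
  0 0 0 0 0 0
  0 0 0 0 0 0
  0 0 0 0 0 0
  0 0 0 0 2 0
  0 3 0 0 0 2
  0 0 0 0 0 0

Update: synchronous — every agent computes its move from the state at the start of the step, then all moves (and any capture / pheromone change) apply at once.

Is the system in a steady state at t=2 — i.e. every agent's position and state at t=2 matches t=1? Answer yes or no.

no

t=1: a0@(0,2) a1@(1,1) a2@(4,1) a3@(0,2) a4@(4,1) a5@(3,4) | pheromone: 0 0 2 0 0 0 / 0 1 0 0 0 0 / 0 0 0 0 0 0 / 0 0 0 0 2 0 / 0 4 0 0 0 1 / 0 0 0 0 0 0
t=2: a0@(0,2) a1@(0,2) a2@(4,1) a3@(0,2) a4@(4,1) a5@(3,4) | pheromone: 0 0 4 0 0 0 / 0 0 0 0 0 0 / 0 0 0 0 0 0 / 0 0 0 0 2 0 / 0 5 0 0 0 0 / 0 0 0 0 0 0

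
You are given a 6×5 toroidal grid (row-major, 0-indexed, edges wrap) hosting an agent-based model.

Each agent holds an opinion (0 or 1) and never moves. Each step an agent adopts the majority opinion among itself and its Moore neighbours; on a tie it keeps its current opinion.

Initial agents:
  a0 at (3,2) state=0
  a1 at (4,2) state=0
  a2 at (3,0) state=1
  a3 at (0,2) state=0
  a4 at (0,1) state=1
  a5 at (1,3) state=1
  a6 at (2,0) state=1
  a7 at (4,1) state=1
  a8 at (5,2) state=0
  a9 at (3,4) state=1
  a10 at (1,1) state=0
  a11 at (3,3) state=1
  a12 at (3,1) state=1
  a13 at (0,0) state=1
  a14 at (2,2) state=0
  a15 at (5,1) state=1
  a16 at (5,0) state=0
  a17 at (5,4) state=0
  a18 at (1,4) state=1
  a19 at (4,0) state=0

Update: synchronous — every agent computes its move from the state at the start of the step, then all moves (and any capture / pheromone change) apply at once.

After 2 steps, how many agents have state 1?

t=1: a0@(3,2):0 a1@(4,2):1 a2@(3,0):1 a3@(0,2):0 a4@(0,1):0 a5@(1,3):1 a6@(2,0):1 a7@(4,1):0 a8@(5,2):0 a9@(3,4):1 a10@(1,1):0 a11@(3,3):0 a12@(3,1):1 a13@(0,0):1 a14@(2,2):0 a15@(5,1):0 a16@(5,0):1 a17@(5,4):0 a18@(1,4):1 a19@(4,0):1
t=2: a0@(3,2):0 a1@(4,2):0 a2@(3,0):1 a3@(0,2):0 a4@(0,1):0 a5@(1,3):1 a6@(2,0):1 a7@(4,1):1 a8@(5,2):0 a9@(3,4):1 a10@(1,1):0 a11@(3,3):0 a12@(3,1):1 a13@(0,0):0 a14@(2,2):0 a15@(5,1):0 a16@(5,0):0 a17@(5,4):1 a18@(1,4):1 a19@(4,0):1

9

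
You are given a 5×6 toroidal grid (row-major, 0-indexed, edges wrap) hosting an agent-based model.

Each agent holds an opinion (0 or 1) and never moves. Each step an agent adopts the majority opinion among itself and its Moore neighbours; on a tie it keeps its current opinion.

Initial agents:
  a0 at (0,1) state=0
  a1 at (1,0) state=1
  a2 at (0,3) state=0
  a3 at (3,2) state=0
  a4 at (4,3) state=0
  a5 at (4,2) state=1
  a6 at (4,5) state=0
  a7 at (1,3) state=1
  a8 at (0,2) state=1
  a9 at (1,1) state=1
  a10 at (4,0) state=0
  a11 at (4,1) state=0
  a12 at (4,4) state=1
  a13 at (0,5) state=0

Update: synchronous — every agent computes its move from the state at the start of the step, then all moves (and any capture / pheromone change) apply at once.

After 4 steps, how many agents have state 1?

6

t=1: a0@(0,1):1 a1@(1,0):1 a2@(0,3):1 a3@(3,2):0 a4@(4,3):0 a5@(4,2):0 a6@(4,5):0 a7@(1,3):1 a8@(0,2):1 a9@(1,1):1 a10@(4,0):0 a11@(4,1):0 a12@(4,4):0 a13@(0,5):0
t=2: (unchanged — steady state)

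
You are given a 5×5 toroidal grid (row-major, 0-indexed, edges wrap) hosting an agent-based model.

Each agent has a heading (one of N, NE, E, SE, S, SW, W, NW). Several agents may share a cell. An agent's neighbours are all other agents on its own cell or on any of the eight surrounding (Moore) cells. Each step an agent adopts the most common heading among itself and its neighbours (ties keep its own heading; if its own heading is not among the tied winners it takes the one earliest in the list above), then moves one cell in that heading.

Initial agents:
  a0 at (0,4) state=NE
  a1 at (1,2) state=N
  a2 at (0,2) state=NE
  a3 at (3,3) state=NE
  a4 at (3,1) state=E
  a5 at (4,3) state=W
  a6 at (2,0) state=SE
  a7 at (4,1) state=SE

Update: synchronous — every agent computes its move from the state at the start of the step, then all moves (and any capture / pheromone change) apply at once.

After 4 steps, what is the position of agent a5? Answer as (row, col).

(0, 2)

t=1: a0@(4,0):NE a1@(0,2):N a2@(4,3):NE a3@(2,4):NE a4@(4,2):SE a5@(3,4):NE a6@(3,1):SE a7@(0,2):SE
t=2: a0@(3,1):NE a1@(1,3):SE a2@(3,4):NE a3@(1,0):NE a4@(0,3):SE a5@(2,0):NE a6@(4,2):SE a7@(1,3):SE
t=3: a0@(2,2):NE a1@(2,4):SE a2@(2,0):NE a3@(0,1):NE a4@(1,4):SE a5@(1,1):NE a6@(0,3):SE a7@(2,4):SE
t=4: a0@(1,3):NE a1@(3,0):SE a2@(3,1):SE a3@(4,2):NE a4@(2,0):SE a5@(0,2):NE a6@(1,4):SE a7@(3,0):SE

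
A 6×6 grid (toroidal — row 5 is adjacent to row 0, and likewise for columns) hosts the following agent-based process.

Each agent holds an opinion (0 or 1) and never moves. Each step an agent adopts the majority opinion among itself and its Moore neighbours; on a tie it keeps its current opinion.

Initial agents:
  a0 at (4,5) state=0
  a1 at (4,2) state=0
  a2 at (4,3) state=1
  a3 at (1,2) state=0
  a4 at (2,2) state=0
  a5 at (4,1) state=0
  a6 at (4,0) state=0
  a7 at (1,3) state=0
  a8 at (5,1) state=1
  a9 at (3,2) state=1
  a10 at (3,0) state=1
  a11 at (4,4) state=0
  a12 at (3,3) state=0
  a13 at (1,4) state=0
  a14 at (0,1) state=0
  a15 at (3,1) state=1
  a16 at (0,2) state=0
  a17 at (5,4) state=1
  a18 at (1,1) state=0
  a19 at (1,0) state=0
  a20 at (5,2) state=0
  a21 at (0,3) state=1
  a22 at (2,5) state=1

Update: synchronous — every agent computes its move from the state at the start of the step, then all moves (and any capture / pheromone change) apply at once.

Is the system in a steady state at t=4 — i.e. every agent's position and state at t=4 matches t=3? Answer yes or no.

t=1: a0@(4,5):0 a1@(4,2):0 a2@(4,3):0 a3@(1,2):0 a4@(2,2):0 a5@(4,1):0 a6@(4,0):0 a7@(1,3):0 a8@(5,1):0 a9@(3,2):0 a10@(3,0):1 a11@(4,4):0 a12@(3,3):0 a13@(1,4):0 a14@(0,1):0 a15@(3,1):0 a16@(0,2):0 a17@(5,4):1 a18@(1,1):0 a19@(1,0):0 a20@(5,2):0 a21@(0,3):0 a22@(2,5):1
t=2: a0@(4,5):0 a1@(4,2):0 a2@(4,3):0 a3@(1,2):0 a4@(2,2):0 a5@(4,1):0 a6@(4,0):0 a7@(1,3):0 a8@(5,1):0 a9@(3,2):0 a10@(3,0):0 a11@(4,4):0 a12@(3,3):0 a13@(1,4):0 a14@(0,1):0 a15@(3,1):0 a16@(0,2):0 a17@(5,4):0 a18@(1,1):0 a19@(1,0):0 a20@(5,2):0 a21@(0,3):0 a22@(2,5):1
t=3: a0@(4,5):0 a1@(4,2):0 a2@(4,3):0 a3@(1,2):0 a4@(2,2):0 a5@(4,1):0 a6@(4,0):0 a7@(1,3):0 a8@(5,1):0 a9@(3,2):0 a10@(3,0):0 a11@(4,4):0 a12@(3,3):0 a13@(1,4):0 a14@(0,1):0 a15@(3,1):0 a16@(0,2):0 a17@(5,4):0 a18@(1,1):0 a19@(1,0):0 a20@(5,2):0 a21@(0,3):0 a22@(2,5):0
t=4: (unchanged — steady state)

yes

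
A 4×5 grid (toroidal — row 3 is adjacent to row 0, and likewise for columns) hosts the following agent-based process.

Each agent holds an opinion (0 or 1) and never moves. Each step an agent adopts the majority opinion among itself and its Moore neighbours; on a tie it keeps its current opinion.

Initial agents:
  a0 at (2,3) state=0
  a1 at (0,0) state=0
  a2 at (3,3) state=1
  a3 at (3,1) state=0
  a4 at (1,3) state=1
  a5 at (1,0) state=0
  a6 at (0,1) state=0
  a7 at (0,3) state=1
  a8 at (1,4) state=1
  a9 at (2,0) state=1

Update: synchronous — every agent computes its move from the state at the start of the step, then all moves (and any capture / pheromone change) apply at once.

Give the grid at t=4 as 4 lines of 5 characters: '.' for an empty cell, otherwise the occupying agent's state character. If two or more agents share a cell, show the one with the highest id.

00.1.
0..11
1..1.
.0.1.

t=1: a0@(2,3):1 a1@(0,0):0 a2@(3,3):1 a3@(3,1):0 a4@(1,3):1 a5@(1,0):0 a6@(0,1):0 a7@(0,3):1 a8@(1,4):1 a9@(2,0):1
t=2: (unchanged — steady state)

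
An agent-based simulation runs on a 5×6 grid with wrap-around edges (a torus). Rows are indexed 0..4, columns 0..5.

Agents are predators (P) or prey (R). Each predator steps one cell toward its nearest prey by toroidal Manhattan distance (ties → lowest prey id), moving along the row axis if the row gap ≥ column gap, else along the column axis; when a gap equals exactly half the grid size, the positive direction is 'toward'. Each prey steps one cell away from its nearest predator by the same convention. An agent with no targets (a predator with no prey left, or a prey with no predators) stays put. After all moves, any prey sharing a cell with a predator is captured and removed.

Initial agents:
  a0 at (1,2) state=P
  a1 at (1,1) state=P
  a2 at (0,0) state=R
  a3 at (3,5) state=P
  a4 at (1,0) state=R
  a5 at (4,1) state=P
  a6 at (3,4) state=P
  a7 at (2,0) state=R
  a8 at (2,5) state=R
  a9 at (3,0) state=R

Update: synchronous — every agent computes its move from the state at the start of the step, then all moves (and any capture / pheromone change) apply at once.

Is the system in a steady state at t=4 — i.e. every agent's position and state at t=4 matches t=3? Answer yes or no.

t=1: a0@(1,1):P a1@(1,0):P a2@(4,0):R a3@(2,5):P a4@(1,5):R a5@(0,1):P a6@(2,4):P a7@(3,0):R a8@(1,5):R a9@(3,1):R
t=2: a0@(1,0):P a1@(1,5):P a2@(3,0):R a3@(1,5):P a5@(4,1):P a6@(1,4):P a7@(4,0):R
t=3: a0@(2,0):P a1@(2,5):P a3@(2,5):P a5@(4,0):P a6@(2,4):P a7@(4,5):R
t=4: a0@(3,0):P a1@(3,5):P a3@(3,5):P a5@(4,5):P a6@(3,4):P a7@(4,4):R

no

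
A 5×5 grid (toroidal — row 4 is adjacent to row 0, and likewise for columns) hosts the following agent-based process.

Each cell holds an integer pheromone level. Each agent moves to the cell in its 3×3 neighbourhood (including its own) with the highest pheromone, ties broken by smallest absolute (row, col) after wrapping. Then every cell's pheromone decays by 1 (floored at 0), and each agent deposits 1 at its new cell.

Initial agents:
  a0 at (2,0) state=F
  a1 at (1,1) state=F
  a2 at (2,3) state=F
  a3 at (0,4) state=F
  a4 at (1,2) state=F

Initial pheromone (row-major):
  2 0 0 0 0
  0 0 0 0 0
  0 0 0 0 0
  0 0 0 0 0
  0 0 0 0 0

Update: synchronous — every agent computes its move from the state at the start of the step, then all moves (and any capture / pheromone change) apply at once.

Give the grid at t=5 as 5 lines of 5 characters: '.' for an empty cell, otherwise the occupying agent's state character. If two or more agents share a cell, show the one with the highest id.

F....
.....
.....
.....
.....

t=1: a0@(1,0) a1@(0,0) a2@(1,2) a3@(0,0) a4@(0,1) | pheromone: 3 1 0 0 0 / 1 0 1 0 0 / 0 0 0 0 0 / 0 0 0 0 0 / 0 0 0 0 0
t=2: a0@(0,0) a1@(0,0) a2@(0,1) a3@(0,0) a4@(0,0) | pheromone: 6 1 0 0 0 / 0 0 0 0 0 / 0 0 0 0 0 / 0 0 0 0 0 / 0 0 0 0 0
t=3: a0@(0,0) a1@(0,0) a2@(0,0) a3@(0,0) a4@(0,0) | pheromone: 10 0 0 0 0 / 0 0 0 0 0 / 0 0 0 0 0 / 0 0 0 0 0 / 0 0 0 0 0
t=4: a0@(0,0) a1@(0,0) a2@(0,0) a3@(0,0) a4@(0,0) | pheromone: 14 0 0 0 0 / 0 0 0 0 0 / 0 0 0 0 0 / 0 0 0 0 0 / 0 0 0 0 0
t=5: a0@(0,0) a1@(0,0) a2@(0,0) a3@(0,0) a4@(0,0) | pheromone: 18 0 0 0 0 / 0 0 0 0 0 / 0 0 0 0 0 / 0 0 0 0 0 / 0 0 0 0 0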